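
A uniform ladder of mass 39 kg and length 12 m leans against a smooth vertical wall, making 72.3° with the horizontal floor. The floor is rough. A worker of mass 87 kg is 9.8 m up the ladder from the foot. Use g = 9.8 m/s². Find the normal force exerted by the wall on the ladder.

N_wall ≈ 283 N

Torques about the foot: N_wall · 12 sin 72.3° = 39×9.8×6 cos 72.3° + 87×9.8×9.8 cos 72.3° → N_wall = 283.2 N.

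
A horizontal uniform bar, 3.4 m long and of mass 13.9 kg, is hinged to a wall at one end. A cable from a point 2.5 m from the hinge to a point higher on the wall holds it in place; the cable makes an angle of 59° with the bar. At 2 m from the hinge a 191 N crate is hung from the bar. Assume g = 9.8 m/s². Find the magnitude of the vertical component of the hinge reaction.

Take torques about the hinge: T sin 59° · 2.5 = 13.9×9.8×1.7 + 191×2 = 613.57 N·m.
So T = 613.57 / (0.8572 × 2.5) = 286.33 N.
ΣF_y = 0: H_y = (13.9×9.8 + 191) − T sin 59° = 327.22 − 245.43 = 81.79 N.

|H_y| ≈ 81.8 N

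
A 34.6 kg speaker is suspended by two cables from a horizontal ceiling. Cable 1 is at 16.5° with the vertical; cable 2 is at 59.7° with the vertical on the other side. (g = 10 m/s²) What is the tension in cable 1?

T_1 ≈ 308 N

Angles from the horizontal: cable 1 is 90° − 16.5° = 73.5°, cable 2 is 90° − 59.7° = 30.3°.
Weight W = 34.6 × 10 = 346 N acts straight down.
Horizontal: T_1 cos 73.5° = T_2 cos 30.3°  →  T_2 = 0.329 T_1.
Vertical: T_1 sin 73.5° + T_2 sin 30.3° = 346.
Substituting the horizontal relation into the vertical equation gives 1.125 T_1 = 346, so T_1 = 307.6 N.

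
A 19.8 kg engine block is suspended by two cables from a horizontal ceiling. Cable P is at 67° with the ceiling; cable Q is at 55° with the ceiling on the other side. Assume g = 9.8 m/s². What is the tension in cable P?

Weight W = 19.8 × 9.8 = 194 N acts straight down.
Horizontal: T_P cos 67° = T_Q cos 55°  →  T_Q = 0.6812 T_P.
Vertical: T_P sin 67° + T_Q sin 55° = 194.
Substituting the horizontal relation into the vertical equation gives 1.479 T_P = 194, so T_P = 131.2 N.

T_P ≈ 131 N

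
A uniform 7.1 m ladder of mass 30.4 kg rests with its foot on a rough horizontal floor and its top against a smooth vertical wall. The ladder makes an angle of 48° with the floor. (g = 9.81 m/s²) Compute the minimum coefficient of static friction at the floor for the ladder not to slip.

μ_min ≈ 0.450

ΣF_y = 0: N_floor = 30.4×9.81 = 298.22 N.
Torques about the foot: N_wall · 7.1 sin 48° = 30.4×9.81×3.55 cos 48° → N_wall = 134.26 N.
ΣF_x = 0: f_floor = N_wall = 134.26 N.
μ_min = f_floor / N_floor = 134.26 / 298.22 = 0.4502.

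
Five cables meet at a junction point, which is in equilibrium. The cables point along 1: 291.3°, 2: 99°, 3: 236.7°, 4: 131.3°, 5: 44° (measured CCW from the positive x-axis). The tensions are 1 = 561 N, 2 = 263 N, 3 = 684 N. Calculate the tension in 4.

T_4 ≈ 453 N

Resolve: ΣF_x = 561 cos 291.3° + 263 cos 99° + 684 cos 236.7° + T_4 cos 131.3° + T_5 cos 44° = 0.
        ΣF_y = 561 sin 291.3° + 263 sin 99° + 684 sin 236.7° + T_4 sin 131.3° + T_5 sin 44° = 0.
The known terms sum to (-212.9, -834.6) N, so -0.6600 T_4 + 0.7193 T_5 = 212.9 and 0.7513 T_4 + 0.6947 T_5 = 834.6.
Solving simultaneously: T_4 = 453 N, T_5 = 711.6 N.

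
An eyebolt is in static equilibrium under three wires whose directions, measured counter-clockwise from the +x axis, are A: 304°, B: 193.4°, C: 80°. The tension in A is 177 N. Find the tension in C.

Resolve: ΣF_x = 177 cos 304° + T_B cos 193.4° + T_C cos 80° = 0.
        ΣF_y = 177 sin 304° + T_B sin 193.4° + T_C sin 80° = 0.
The known terms sum to (98.98, -146.7) N, so -0.9728 T_B + 0.1736 T_C = -98.98 and -0.2317 T_B + 0.9848 T_C = 146.7.
Solving simultaneously: T_B = 134 N, T_C = 180.5 N.

T_C ≈ 181 N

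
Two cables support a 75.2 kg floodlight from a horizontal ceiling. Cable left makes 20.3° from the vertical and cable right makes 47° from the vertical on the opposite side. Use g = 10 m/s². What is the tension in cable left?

T_left ≈ 596 N

Angles from the horizontal: cable left is 90° − 20.3° = 69.7°, cable right is 90° − 47° = 43°.
Weight W = 75.2 × 10 = 752 N acts straight down.
Horizontal: T_left cos 69.7° = T_right cos 43°  →  T_right = 0.4744 T_left.
Vertical: T_left sin 69.7° + T_right sin 43° = 752.
Substituting the horizontal relation into the vertical equation gives 1.261 T_left = 752, so T_left = 596.2 N.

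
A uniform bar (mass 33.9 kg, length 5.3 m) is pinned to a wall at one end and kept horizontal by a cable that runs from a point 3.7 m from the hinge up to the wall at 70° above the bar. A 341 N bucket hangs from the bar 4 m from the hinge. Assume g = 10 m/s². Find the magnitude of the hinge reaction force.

|H| ≈ 233 N

Take torques about the hinge: T sin 70° · 3.7 = 33.9×10×2.65 + 341×4 = 2262.3 N·m.
So T = 2262.3 / (0.9397 × 3.7) = 650.69 N.
ΣF_x = 0: H_x = T cos 70° = 222.55 N.
ΣF_y = 0: H_y = (33.9×10 + 341) − T sin 70° = 680 − 611.45 = 68.554 N.
|H| = √(H_x² + H_y²) = √((222.55)² + (68.554)²) = 232.87 N.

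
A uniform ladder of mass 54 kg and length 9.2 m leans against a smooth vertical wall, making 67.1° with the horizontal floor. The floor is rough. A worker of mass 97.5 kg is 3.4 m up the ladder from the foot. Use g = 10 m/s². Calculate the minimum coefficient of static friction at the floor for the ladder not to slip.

ΣF_y = 0: N_floor = 54×10 + 97.5×10 = 1515 N.
Torques about the foot: N_wall · 9.2 sin 67.1° = 54×10×4.6 cos 67.1° + 97.5×10×3.4 cos 67.1° → N_wall = 266.26 N.
ΣF_x = 0: f_floor = N_wall = 266.26 N.
μ_min = f_floor / N_floor = 266.26 / 1515 = 0.1757.

μ_min ≈ 0.176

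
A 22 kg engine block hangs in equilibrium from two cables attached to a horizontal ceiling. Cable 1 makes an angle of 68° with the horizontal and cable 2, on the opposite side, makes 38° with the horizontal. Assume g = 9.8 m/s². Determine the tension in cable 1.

T_1 ≈ 177 N

Weight W = 22 × 9.8 = 215.6 N acts straight down.
Horizontal: T_1 cos 68° = T_2 cos 38°  →  T_2 = 0.4754 T_1.
Vertical: T_1 sin 68° + T_2 sin 38° = 215.6.
Substituting the horizontal relation into the vertical equation gives 1.22 T_1 = 215.6, so T_1 = 176.7 N.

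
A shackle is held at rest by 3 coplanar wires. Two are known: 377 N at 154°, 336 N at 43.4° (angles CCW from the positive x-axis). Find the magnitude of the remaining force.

F ≈ 407 N

Sum the known components: ΣF_x = -94.72 N, ΣF_y = 396.1 N.
For equilibrium the remaining force must supply (−ΣF_x, −ΣF_y) = (94.72, -396.1) N.
Magnitude = √((94.72)² + (-396.1)²) = 407.3 N; direction = atan2(-396.1, 94.72) = 283.4°.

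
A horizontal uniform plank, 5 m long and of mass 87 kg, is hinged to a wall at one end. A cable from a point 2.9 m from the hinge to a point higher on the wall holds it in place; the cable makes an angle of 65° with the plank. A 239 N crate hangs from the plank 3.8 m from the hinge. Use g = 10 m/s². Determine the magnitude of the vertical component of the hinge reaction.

|H_y| ≈ 45.8 N

Take torques about the hinge: T sin 65° · 2.9 = 87×10×2.5 + 239×3.8 = 3083.2 N·m.
So T = 3083.2 / (0.9063 × 2.9) = 1173.1 N.
ΣF_y = 0: H_y = (87×10 + 239) − T sin 65° = 1109 − 1063.2 = 45.828 N.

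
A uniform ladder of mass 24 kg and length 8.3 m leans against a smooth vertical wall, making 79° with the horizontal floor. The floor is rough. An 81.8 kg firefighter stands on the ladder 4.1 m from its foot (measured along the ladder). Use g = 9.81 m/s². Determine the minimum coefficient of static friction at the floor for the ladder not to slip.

ΣF_y = 0: N_floor = 24×9.81 + 81.8×9.81 = 1037.9 N.
Torques about the foot: N_wall · 8.3 sin 79° = 24×9.81×4.15 cos 79° + 81.8×9.81×4.1 cos 79° → N_wall = 99.934 N.
ΣF_x = 0: f_floor = N_wall = 99.934 N.
μ_min = f_floor / N_floor = 99.934 / 1037.9 = 0.09628.

μ_min ≈ 0.0963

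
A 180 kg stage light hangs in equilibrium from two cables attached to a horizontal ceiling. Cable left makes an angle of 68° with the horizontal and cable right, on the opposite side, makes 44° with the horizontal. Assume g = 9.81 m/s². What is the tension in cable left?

T_left ≈ 1370 N

Weight W = 180 × 9.81 = 1766 N acts straight down.
Horizontal: T_left cos 68° = T_right cos 44°  →  T_right = 0.5208 T_left.
Vertical: T_left sin 68° + T_right sin 44° = 1766.
Substituting the horizontal relation into the vertical equation gives 1.289 T_left = 1766, so T_left = 1370 N.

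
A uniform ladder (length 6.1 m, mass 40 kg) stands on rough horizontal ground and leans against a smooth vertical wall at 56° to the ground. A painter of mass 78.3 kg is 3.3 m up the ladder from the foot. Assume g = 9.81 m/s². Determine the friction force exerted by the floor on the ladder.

f ≈ 413 N

Torques about the foot: N_wall · 6.1 sin 56° = 40×9.81×3.05 cos 56° + 78.3×9.81×3.3 cos 56° → N_wall = 412.63 N.
ΣF_x = 0: f_floor = N_wall = 412.63 N.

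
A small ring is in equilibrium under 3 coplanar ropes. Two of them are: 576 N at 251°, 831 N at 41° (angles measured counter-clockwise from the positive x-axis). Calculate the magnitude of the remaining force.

F ≈ 440 N

Sum the known components: ΣF_x = 439.6 N, ΣF_y = 0.5664 N.
For equilibrium the remaining force must supply (−ΣF_x, −ΣF_y) = (-439.6, -0.5664) N.
Magnitude = √((-439.6)² + (-0.5664)²) = 439.6 N; direction = atan2(-0.5664, -439.6) = 180.1°.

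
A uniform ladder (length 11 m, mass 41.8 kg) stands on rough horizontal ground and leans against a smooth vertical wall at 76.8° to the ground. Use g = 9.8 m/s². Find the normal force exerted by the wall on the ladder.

Torques about the foot: N_wall · 11 sin 76.8° = 41.8×9.8×5.5 cos 76.8° → N_wall = 48.04 N.

N_wall ≈ 48 N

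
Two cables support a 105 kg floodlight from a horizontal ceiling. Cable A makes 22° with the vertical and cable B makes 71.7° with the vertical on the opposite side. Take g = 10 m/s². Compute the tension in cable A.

Angles from the horizontal: cable A is 90° − 22° = 68°, cable B is 90° − 71.7° = 18.3°.
Weight W = 105 × 10 = 1050 N acts straight down.
Horizontal: T_A cos 68° = T_B cos 18.3°  →  T_B = 0.3946 T_A.
Vertical: T_A sin 68° + T_B sin 18.3° = 1050.
Substituting the horizontal relation into the vertical equation gives 1.051 T_A = 1050, so T_A = 999 N.

T_A ≈ 999 N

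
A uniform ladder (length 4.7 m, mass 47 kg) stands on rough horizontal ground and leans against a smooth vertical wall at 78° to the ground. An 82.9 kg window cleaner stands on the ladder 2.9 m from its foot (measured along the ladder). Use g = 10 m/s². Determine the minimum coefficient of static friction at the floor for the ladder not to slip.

ΣF_y = 0: N_floor = 47×10 + 82.9×10 = 1299 N.
Torques about the foot: N_wall · 4.7 sin 78° = 47×10×2.35 cos 78° + 82.9×10×2.9 cos 78° → N_wall = 158.68 N.
ΣF_x = 0: f_floor = N_wall = 158.68 N.
μ_min = f_floor / N_floor = 158.68 / 1299 = 0.1222.

μ_min ≈ 0.122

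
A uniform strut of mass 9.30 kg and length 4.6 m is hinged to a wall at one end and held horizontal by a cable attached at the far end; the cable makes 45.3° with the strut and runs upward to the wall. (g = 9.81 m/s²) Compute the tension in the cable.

Take torques about the hinge: T sin 45.3° · 4.6 = 9.30×9.81×2.3 = 209.84 N·m.
So T = 209.84 / (0.7108 × 4.6) = 64.176 N.

T ≈ 64.2 N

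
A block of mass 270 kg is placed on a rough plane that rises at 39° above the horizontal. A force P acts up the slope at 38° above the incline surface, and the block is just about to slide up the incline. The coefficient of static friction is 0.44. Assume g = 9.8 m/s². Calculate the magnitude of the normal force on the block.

N ≈ 562 N

On the verge of sliding up the incline, friction equals μN and acts down the slope.
Perpendicular: N + P sin 38° = W cos 39° = 2056 N.
Along incline: P cos 38° = W sin 39° + μN  with W sin 39° = 1665 N.
Solving the pair for P and N: P = 2427 N, N = 562.1 N (and f = μN = 247.3 N).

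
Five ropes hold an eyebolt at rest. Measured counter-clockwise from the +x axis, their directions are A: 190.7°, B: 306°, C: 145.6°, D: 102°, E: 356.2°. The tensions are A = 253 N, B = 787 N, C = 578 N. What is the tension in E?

T_E ≈ 344 N

Resolve: ΣF_x = 253 cos 190.7° + 787 cos 306° + 578 cos 145.6° + T_D cos 102° + T_E cos 356.2° = 0.
        ΣF_y = 253 sin 190.7° + 787 sin 306° + 578 sin 145.6° + T_D sin 102° + T_E sin 356.2° = 0.
The known terms sum to (-262.9, -357.1) N, so -0.2079 T_D + 0.9978 T_E = 262.9 and 0.9781 T_D − 0.0663 T_E = 357.1.
Solving simultaneously: T_D = 388.4 N, T_E = 344.4 N.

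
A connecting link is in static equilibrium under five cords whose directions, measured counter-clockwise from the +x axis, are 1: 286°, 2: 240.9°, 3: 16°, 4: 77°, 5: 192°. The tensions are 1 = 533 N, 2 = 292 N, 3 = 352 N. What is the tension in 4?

Resolve: ΣF_x = 533 cos 286° + 292 cos 240.9° + 352 cos 16° + T_4 cos 77° + T_5 cos 192° = 0.
        ΣF_y = 533 sin 286° + 292 sin 240.9° + 352 sin 16° + T_4 sin 77° + T_5 sin 192° = 0.
The known terms sum to (343.3, -670.5) N, so 0.2250 T_4 − 0.9781 T_5 = -343.3 and 0.9744 T_4 − 0.2079 T_5 = 670.5.
Solving simultaneously: T_4 = 802.4 N, T_5 = 535.5 N.

T_4 ≈ 802 N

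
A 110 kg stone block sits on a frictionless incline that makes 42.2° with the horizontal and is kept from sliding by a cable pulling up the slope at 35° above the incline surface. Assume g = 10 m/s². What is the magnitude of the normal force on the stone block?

N ≈ 298 N

Take axes along and perpendicular to the incline. Weight components: W sin 42.2° = 738.9 N down-slope, W cos 42.2° = 814.9 N into the surface.
Along incline: T cos 35° = W sin 42.2° → T = 902 N.
Perpendicular: N = W cos 42.2° − T sin 35° = 297.5 N.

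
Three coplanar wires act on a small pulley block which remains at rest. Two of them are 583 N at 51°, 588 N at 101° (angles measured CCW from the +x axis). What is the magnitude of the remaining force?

Sum the known components: ΣF_x = 254.7 N, ΣF_y = 1030 N.
For equilibrium the remaining force must supply (−ΣF_x, −ΣF_y) = (-254.7, -1030) N.
Magnitude = √((-254.7)² + (-1030)²) = 1061 N; direction = atan2(-1030, -254.7) = 256.1°.

F ≈ 1060 N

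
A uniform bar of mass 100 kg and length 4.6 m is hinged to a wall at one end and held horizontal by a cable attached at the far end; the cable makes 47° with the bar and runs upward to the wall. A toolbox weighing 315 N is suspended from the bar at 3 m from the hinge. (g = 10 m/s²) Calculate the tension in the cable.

T ≈ 965 N

Take torques about the hinge: T sin 47° · 4.6 = 100×10×2.3 + 315×3 = 3245 N·m.
So T = 3245 / (0.7314 × 4.6) = 964.56 N.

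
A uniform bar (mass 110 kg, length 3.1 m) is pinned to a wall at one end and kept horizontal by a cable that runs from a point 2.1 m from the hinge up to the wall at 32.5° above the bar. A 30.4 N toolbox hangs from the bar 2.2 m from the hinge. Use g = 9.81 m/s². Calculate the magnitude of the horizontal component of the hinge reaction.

Take torques about the hinge: T sin 32.5° · 2.1 = 110×9.81×1.55 + 30.4×2.2 = 1739.5 N·m.
So T = 1739.5 / (0.5373 × 2.1) = 1541.6 N.
ΣF_x = 0: H_x = T cos 32.5° = 1300.2 N.

H_x ≈ 1300 N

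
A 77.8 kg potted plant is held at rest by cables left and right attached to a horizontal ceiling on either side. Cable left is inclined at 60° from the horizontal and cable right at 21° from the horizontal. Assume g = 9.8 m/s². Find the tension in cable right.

T_right ≈ 386 N

Weight W = 77.8 × 9.8 = 762.4 N acts straight down.
Horizontal: T_left cos 60° = T_right cos 21°  →  T_left = 1.867 T_right.
Vertical: T_left sin 60° + T_right sin 21° = 762.4.
Substituting the horizontal relation into the vertical equation gives 1.975 T_right = 762.4, so T_right = 386 N.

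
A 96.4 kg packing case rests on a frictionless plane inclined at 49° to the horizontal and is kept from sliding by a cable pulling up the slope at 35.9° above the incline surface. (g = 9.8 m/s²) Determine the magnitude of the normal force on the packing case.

Take axes along and perpendicular to the incline. Weight components: W sin 49° = 713 N down-slope, W cos 49° = 619.8 N into the surface.
Along incline: T cos 35.9° = W sin 49° → T = 880.2 N.
Perpendicular: N = W cos 49° − T sin 35.9° = 103.7 N.

N ≈ 104 N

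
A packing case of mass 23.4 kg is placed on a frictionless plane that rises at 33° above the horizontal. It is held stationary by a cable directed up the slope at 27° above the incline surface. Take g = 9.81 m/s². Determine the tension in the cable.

Take axes along and perpendicular to the incline. Weight components: W sin 33° = 125 N down-slope, W cos 33° = 192.5 N into the surface.
Along incline: T cos 27° = W sin 33° → T = 140.3 N.
Perpendicular: N = W cos 33° − T sin 27° = 128.8 N.

T ≈ 140 N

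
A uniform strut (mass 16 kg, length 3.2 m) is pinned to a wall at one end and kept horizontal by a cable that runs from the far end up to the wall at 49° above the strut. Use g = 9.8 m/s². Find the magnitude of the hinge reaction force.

Take torques about the hinge: T sin 49° · 3.2 = 16×9.8×1.6 = 250.88 N·m.
So T = 250.88 / (0.7547 × 3.2) = 103.88 N.
ΣF_x = 0: H_x = T cos 49° = 68.152 N.
ΣF_y = 0: H_y = (16×9.8) − T sin 49° = 156.8 − 78.4 = 78.4 N.
|H| = √(H_x² + H_y²) = √((68.152)² + (78.4)²) = 103.88 N.

|H| ≈ 104 N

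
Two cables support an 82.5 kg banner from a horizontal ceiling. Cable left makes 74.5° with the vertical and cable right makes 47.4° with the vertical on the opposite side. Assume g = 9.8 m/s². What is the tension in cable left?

Angles from the horizontal: cable left is 90° − 74.5° = 15.5°, cable right is 90° − 47.4° = 42.6°.
Weight W = 82.5 × 9.8 = 808.5 N acts straight down.
Horizontal: T_left cos 15.5° = T_right cos 42.6°  →  T_right = 1.309 T_left.
Vertical: T_left sin 15.5° + T_right sin 42.6° = 808.5.
Substituting the horizontal relation into the vertical equation gives 1.153 T_left = 808.5, so T_left = 701 N.

T_left ≈ 701 N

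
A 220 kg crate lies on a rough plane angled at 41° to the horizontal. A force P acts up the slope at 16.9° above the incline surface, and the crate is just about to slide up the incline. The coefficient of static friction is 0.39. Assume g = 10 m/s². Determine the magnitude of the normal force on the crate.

N ≈ 1090 N

On the verge of sliding up the incline, friction equals μN and acts down the slope.
Perpendicular: N + P sin 16.9° = W cos 41° = 1660 N.
Along incline: P cos 16.9° = W sin 41° + μN  with W sin 41° = 1443 N.
Solving the pair for P and N: P = 1954 N, N = 1092 N (and f = μN = 426 N).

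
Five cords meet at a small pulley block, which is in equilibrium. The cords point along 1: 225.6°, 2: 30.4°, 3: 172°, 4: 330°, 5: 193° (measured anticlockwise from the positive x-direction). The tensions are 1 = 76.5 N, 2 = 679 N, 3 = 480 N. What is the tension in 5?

T_5 ≈ 493 N

Resolve: ΣF_x = 76.5 cos 225.6° + 679 cos 30.4° + 480 cos 172° + T_4 cos 330° + T_5 cos 193° = 0.
        ΣF_y = 76.5 sin 225.6° + 679 sin 30.4° + 480 sin 172° + T_4 sin 330° + T_5 sin 193° = 0.
The known terms sum to (56.79, 355.7) N, so 0.8660 T_4 − 0.9744 T_5 = -56.79 and -0.5000 T_4 − 0.2250 T_5 = -355.7.
Solving simultaneously: T_4 = 489.5 N, T_5 = 493.4 N.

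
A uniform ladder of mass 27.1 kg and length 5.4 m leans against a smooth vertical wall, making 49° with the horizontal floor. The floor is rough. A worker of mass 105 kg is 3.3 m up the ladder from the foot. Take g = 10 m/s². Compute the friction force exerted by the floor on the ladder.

f ≈ 676 N

Torques about the foot: N_wall · 5.4 sin 49° = 27.1×10×2.7 cos 49° + 105×10×3.3 cos 49° → N_wall = 675.58 N.
ΣF_x = 0: f_floor = N_wall = 675.58 N.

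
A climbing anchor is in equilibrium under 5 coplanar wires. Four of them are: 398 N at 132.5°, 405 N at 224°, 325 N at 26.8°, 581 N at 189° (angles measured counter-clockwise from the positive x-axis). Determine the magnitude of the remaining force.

Sum the known components: ΣF_x = -844 N, ΣF_y = 67.75 N.
For equilibrium the remaining force must supply (−ΣF_x, −ΣF_y) = (844, -67.75) N.
Magnitude = √((844)² + (-67.75)²) = 846.7 N; direction = atan2(-67.75, 844) = 355.4°.

F ≈ 847 N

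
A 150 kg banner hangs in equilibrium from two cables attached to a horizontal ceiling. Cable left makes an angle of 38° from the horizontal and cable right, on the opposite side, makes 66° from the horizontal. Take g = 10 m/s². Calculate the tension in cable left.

T_left ≈ 629 N

Weight W = 150 × 10 = 1500 N acts straight down.
Horizontal: T_left cos 38° = T_right cos 66°  →  T_right = 1.937 T_left.
Vertical: T_left sin 38° + T_right sin 66° = 1500.
Substituting the horizontal relation into the vertical equation gives 2.386 T_left = 1500, so T_left = 628.8 N.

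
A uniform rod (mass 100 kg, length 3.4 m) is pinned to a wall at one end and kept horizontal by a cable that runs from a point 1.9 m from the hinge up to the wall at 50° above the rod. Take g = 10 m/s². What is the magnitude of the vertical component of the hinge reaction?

Take torques about the hinge: T sin 50° · 1.9 = 100×10×1.7 = 1700 N·m.
So T = 1700 / (0.7660 × 1.9) = 1168 N.
ΣF_y = 0: H_y = (100×10) − T sin 50° = 1000 − 894.74 = 105.26 N.

|H_y| ≈ 105 N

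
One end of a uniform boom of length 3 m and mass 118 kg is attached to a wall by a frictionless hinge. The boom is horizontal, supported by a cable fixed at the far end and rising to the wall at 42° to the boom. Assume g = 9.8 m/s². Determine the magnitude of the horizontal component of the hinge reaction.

Take torques about the hinge: T sin 42° · 3 = 118×9.8×1.5 = 1734.6 N·m.
So T = 1734.6 / (0.6691 × 3) = 864.11 N.
ΣF_x = 0: H_x = T cos 42° = 642.16 N.

H_x ≈ 642 N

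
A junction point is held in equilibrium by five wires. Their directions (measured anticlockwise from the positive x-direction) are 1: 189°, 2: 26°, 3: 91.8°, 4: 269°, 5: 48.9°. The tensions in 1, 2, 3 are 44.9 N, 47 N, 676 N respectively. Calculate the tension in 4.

T_4 ≈ 731 N

Resolve: ΣF_x = 44.9 cos 189° + 47 cos 26° + 676 cos 91.8° + T_4 cos 269° + T_5 cos 48.9° = 0.
        ΣF_y = 44.9 sin 189° + 47 sin 26° + 676 sin 91.8° + T_4 sin 269° + T_5 sin 48.9° = 0.
The known terms sum to (-23.34, 689.2) N, so -0.0175 T_4 + 0.6574 T_5 = 23.34 and -0.9998 T_4 + 0.7536 T_5 = -689.2.
Solving simultaneously: T_4 = 730.7 N, T_5 = 54.90 N.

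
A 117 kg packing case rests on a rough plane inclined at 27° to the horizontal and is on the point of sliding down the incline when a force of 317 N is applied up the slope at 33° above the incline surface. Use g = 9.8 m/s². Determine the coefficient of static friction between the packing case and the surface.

μ ≈ 0.300

On the verge of sliding down the incline, friction is at its maximum μN and acts up the slope.
Perpendicular to incline: N = W cos 27° − P sin 33° = 1022 − 172.7 = 849 N.
Along incline: P cos 33° + μN = W sin 27° → μ = (W sin 27° − P cos 33°) / N = 0.3.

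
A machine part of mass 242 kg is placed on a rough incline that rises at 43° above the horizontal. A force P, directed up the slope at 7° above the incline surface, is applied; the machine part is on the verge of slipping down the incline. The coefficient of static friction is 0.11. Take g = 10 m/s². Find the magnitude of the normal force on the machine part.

On the verge of sliding down the incline, friction equals μN and acts up the slope.
Perpendicular: N + P sin 7° = W cos 43° = 1770 N.
Along incline: P cos 7° + μN = W sin 43° with W sin 43° = 1650 N.
Solving the pair for P and N: P = 1487 N, N = 1589 N (and f = μN = 174.8 N).

N ≈ 1590 N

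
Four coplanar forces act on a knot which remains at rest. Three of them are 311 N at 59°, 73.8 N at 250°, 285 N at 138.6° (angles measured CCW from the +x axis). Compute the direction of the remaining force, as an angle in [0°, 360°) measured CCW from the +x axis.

θ ≈ 282°

Sum the known components: ΣF_x = -78.85 N, ΣF_y = 385.7 N.
For equilibrium the remaining force must supply (−ΣF_x, −ΣF_y) = (78.85, -385.7) N.
Magnitude = √((78.85)² + (-385.7)²) = 393.7 N; direction = atan2(-385.7, 78.85) = 281.6°.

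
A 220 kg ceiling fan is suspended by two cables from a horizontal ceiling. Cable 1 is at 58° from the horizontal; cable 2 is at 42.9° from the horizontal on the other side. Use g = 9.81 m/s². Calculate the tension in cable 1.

T_1 ≈ 1610 N

Weight W = 220 × 9.81 = 2158 N acts straight down.
Horizontal: T_1 cos 58° = T_2 cos 42.9°  →  T_2 = 0.7234 T_1.
Vertical: T_1 sin 58° + T_2 sin 42.9° = 2158.
Substituting the horizontal relation into the vertical equation gives 1.34 T_1 = 2158, so T_1 = 1610 N.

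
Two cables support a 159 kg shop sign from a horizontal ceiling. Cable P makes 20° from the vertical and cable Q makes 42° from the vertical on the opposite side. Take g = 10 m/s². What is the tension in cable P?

T_P ≈ 1200 N

Angles from the horizontal: cable P is 90° − 20° = 70°, cable Q is 90° − 42° = 48°.
Weight W = 159 × 10 = 1590 N acts straight down.
Horizontal: T_P cos 70° = T_Q cos 48°  →  T_Q = 0.5111 T_P.
Vertical: T_P sin 70° + T_Q sin 48° = 1590.
Substituting the horizontal relation into the vertical equation gives 1.32 T_P = 1590, so T_P = 1205 N.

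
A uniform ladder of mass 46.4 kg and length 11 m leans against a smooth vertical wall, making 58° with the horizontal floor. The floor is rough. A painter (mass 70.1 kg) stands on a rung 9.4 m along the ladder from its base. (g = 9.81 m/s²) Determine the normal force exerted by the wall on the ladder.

N_wall ≈ 509 N

Torques about the foot: N_wall · 11 sin 58° = 46.4×9.81×5.5 cos 58° + 70.1×9.81×9.4 cos 58° → N_wall = 509.42 N.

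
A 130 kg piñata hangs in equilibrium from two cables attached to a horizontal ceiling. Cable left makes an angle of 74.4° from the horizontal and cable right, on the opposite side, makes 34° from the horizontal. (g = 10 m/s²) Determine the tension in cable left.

Weight W = 130 × 10 = 1300 N acts straight down.
Horizontal: T_left cos 74.4° = T_right cos 34°  →  T_right = 0.3244 T_left.
Vertical: T_left sin 74.4° + T_right sin 34° = 1300.
Substituting the horizontal relation into the vertical equation gives 1.145 T_left = 1300, so T_left = 1136 N.

T_left ≈ 1140 N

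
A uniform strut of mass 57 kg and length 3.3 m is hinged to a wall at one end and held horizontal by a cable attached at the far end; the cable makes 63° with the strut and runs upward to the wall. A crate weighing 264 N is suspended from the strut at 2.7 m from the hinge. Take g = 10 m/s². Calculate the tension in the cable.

T ≈ 562 N

Take torques about the hinge: T sin 63° · 3.3 = 57×10×1.65 + 264×2.7 = 1653.3 N·m.
So T = 1653.3 / (0.8910 × 3.3) = 562.29 N.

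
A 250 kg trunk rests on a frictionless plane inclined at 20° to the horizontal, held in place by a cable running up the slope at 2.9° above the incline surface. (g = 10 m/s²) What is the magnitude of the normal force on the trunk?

N ≈ 2310 N

Take axes along and perpendicular to the incline. Weight components: W sin 20° = 855.1 N down-slope, W cos 20° = 2349 N into the surface.
Along incline: T cos 2.9° = W sin 20° → T = 856.1 N.
Perpendicular: N = W cos 20° − T sin 2.9° = 2306 N.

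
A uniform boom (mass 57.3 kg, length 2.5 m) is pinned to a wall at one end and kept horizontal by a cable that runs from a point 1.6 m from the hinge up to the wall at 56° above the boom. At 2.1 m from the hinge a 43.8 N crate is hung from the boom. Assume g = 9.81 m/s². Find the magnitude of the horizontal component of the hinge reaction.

H_x ≈ 335 N

Take torques about the hinge: T sin 56° · 1.6 = 57.3×9.81×1.25 + 43.8×2.1 = 794.62 N·m.
So T = 794.62 / (0.8290 × 1.6) = 599.05 N.
ΣF_x = 0: H_x = T cos 56° = 334.99 N.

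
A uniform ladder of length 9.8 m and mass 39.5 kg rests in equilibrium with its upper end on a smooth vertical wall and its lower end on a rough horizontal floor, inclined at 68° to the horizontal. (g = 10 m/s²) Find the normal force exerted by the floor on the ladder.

ΣF_y = 0: N_floor = 39.5×10 = 395 N.

N_floor ≈ 395 N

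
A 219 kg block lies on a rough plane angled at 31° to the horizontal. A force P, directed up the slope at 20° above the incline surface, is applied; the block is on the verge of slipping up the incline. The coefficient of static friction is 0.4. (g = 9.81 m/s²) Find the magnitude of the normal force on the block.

N ≈ 1260 N

On the verge of sliding up the incline, friction equals μN and acts down the slope.
Perpendicular: N + P sin 20° = W cos 31° = 1842 N.
Along incline: P cos 20° = W sin 31° + μN  with W sin 31° = 1107 N.
Solving the pair for P and N: P = 1712 N, N = 1256 N (and f = μN = 502.4 N).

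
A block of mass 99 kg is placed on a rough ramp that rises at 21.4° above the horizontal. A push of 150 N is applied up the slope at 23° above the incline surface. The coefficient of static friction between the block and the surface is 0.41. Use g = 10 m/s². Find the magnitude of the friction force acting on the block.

Axes along / perpendicular to the incline. W sin 21.4° = 361.2 N down-slope; W cos 21.4° = 921.7 N into the surface.
Perpendicular: N = W cos 21.4° − P sin 23° = 921.7 − 58.61 = 863.1 N.
Along incline: P cos 23° + f = W sin 21.4° (friction acts up-slope) → f = 361.2 − 138.1 = 223.2 N.
|f| = 223.2 N ≤ μN = 353.9 N, so the block is indeed static.

f ≈ 223 N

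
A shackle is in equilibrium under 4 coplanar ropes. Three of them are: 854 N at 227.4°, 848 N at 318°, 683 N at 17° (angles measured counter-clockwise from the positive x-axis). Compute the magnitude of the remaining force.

Sum the known components: ΣF_x = 705.3 N, ΣF_y = -996.4 N.
For equilibrium the remaining force must supply (−ΣF_x, −ΣF_y) = (-705.3, 996.4) N.
Magnitude = √((-705.3)² + (996.4)²) = 1221 N; direction = atan2(996.4, -705.3) = 125.3°.

F ≈ 1220 N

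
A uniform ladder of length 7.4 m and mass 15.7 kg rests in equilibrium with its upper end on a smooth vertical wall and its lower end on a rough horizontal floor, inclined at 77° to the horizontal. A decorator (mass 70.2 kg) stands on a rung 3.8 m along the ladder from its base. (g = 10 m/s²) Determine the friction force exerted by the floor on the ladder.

Torques about the foot: N_wall · 7.4 sin 77° = 15.7×10×3.7 cos 77° + 70.2×10×3.8 cos 77° → N_wall = 101.35 N.
ΣF_x = 0: f_floor = N_wall = 101.35 N.

f ≈ 101 N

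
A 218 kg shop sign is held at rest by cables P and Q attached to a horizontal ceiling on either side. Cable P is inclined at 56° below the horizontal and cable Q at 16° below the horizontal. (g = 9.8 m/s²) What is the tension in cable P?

T_P ≈ 2160 N

Weight W = 218 × 9.8 = 2136 N acts straight down.
Horizontal: T_P cos 56° = T_Q cos 16°  →  T_Q = 0.5817 T_P.
Vertical: T_P sin 56° + T_Q sin 16° = 2136.
Substituting the horizontal relation into the vertical equation gives 0.9894 T_P = 2136, so T_P = 2159 N.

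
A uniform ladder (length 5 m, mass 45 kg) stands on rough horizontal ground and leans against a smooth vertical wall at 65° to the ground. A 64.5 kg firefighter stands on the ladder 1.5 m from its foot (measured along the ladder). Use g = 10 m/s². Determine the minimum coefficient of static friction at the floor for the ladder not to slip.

μ_min ≈ 0.178

ΣF_y = 0: N_floor = 45×10 + 64.5×10 = 1095 N.
Torques about the foot: N_wall · 5 sin 65° = 45×10×2.5 cos 65° + 64.5×10×1.5 cos 65° → N_wall = 195.15 N.
ΣF_x = 0: f_floor = N_wall = 195.15 N.
μ_min = f_floor / N_floor = 195.15 / 1095 = 0.1782.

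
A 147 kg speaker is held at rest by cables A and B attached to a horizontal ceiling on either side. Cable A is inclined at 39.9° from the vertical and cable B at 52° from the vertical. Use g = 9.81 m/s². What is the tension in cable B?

T_B ≈ 926 N

Angles from the horizontal: cable A is 90° − 39.9° = 50.1°, cable B is 90° − 52° = 38°.
Weight W = 147 × 9.81 = 1442 N acts straight down.
Horizontal: T_A cos 50.1° = T_B cos 38°  →  T_A = 1.228 T_B.
Vertical: T_A sin 50.1° + T_B sin 38° = 1442.
Substituting the horizontal relation into the vertical equation gives 1.558 T_B = 1442, so T_B = 925.5 N.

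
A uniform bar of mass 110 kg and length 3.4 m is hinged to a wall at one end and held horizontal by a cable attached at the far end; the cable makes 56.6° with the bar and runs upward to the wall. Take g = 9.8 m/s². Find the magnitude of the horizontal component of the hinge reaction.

H_x ≈ 355 N

Take torques about the hinge: T sin 56.6° · 3.4 = 110×9.8×1.7 = 1832.6 N·m.
So T = 1832.6 / (0.8348 × 3.4) = 645.63 N.
ΣF_x = 0: H_x = T cos 56.6° = 355.41 N.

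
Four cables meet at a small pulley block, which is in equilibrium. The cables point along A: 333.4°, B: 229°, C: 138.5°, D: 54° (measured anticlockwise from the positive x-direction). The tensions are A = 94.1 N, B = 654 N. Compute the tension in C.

Resolve: ΣF_x = 94.1 cos 333.4° + 654 cos 229° + T_C cos 138.5° + T_D cos 54° = 0.
        ΣF_y = 94.1 sin 333.4° + 654 sin 229° + T_C sin 138.5° + T_D sin 54° = 0.
The known terms sum to (-344.9, -535.7) N, so -0.7490 T_C + 0.5878 T_D = 344.9 and 0.6626 T_C + 0.8090 T_D = 535.7.
Solving simultaneously: T_C = 36 N, T_D = 632.7 N.

T_C ≈ 36 N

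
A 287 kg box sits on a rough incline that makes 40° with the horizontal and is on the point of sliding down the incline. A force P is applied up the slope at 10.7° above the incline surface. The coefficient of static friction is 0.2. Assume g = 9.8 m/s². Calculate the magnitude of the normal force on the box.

On the verge of sliding down the incline, friction equals μN and acts up the slope.
Perpendicular: N + P sin 10.7° = W cos 40° = 2155 N.
Along incline: P cos 10.7° + μN = W sin 40° with W sin 40° = 1808 N.
Solving the pair for P and N: P = 1456 N, N = 1884 N (and f = μN = 376.8 N).

N ≈ 1880 N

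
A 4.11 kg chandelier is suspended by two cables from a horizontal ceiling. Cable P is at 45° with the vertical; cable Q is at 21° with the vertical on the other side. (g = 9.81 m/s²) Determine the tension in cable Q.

T_Q ≈ 31.2 N

Angles from the horizontal: cable P is 90° − 45° = 45°, cable Q is 90° − 21° = 69°.
Weight W = 4.11 × 9.81 = 40.32 N acts straight down.
Horizontal: T_P cos 45° = T_Q cos 69°  →  T_P = 0.5068 T_Q.
Vertical: T_P sin 45° + T_Q sin 69° = 40.32.
Substituting the horizontal relation into the vertical equation gives 1.292 T_Q = 40.32, so T_Q = 31.21 N.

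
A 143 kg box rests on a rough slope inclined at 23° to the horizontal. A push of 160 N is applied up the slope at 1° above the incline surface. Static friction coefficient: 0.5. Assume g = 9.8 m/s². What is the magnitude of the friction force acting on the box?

f ≈ 388 N

Axes along / perpendicular to the incline. W sin 23° = 547.6 N down-slope; W cos 23° = 1290 N into the surface.
Perpendicular: N = W cos 23° − P sin 1° = 1290 − 2.792 = 1287 N.
Along incline: P cos 1° + f = W sin 23° (friction acts up-slope) → f = 547.6 − 160 = 387.6 N.
|f| = 387.6 N ≤ μN = 643.6 N, so the box is indeed static.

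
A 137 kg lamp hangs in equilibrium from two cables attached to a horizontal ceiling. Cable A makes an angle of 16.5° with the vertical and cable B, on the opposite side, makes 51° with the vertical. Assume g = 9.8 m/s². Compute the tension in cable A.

T_A ≈ 1130 N

Angles from the horizontal: cable A is 90° − 16.5° = 73.5°, cable B is 90° − 51° = 39°.
Weight W = 137 × 9.8 = 1343 N acts straight down.
Horizontal: T_A cos 73.5° = T_B cos 39°  →  T_B = 0.3655 T_A.
Vertical: T_A sin 73.5° + T_B sin 39° = 1343.
Substituting the horizontal relation into the vertical equation gives 1.189 T_A = 1343, so T_A = 1129 N.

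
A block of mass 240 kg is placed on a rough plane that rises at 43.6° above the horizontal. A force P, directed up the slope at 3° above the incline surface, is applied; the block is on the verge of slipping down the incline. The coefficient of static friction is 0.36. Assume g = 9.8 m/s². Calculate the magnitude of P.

P ≈ 1030 N

On the verge of sliding down the incline, friction equals μN and acts up the slope.
Perpendicular: N + P sin 3° = W cos 43.6° = 1703 N.
Along incline: P cos 3° + μN = W sin 43.6° with W sin 43.6° = 1622 N.
Solving the pair for P and N: P = 1030 N, N = 1649 N (and f = μN = 593.8 N).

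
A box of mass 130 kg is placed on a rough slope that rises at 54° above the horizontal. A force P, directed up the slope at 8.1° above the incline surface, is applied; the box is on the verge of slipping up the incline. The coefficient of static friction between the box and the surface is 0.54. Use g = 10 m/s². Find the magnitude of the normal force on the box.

On the verge of sliding up the incline, friction equals μN and acts down the slope.
Perpendicular: N + P sin 8.1° = W cos 54° = 764.1 N.
Along incline: P cos 8.1° = W sin 54° + μN  with W sin 54° = 1052 N.
Solving the pair for P and N: P = 1374 N, N = 570.6 N (and f = μN = 308.1 N).

N ≈ 571 N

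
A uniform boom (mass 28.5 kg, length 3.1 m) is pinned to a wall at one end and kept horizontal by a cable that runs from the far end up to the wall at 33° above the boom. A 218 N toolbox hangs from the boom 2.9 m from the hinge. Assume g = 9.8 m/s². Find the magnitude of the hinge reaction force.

Take torques about the hinge: T sin 33° · 3.1 = 28.5×9.8×1.55 + 218×2.9 = 1065.1 N·m.
So T = 1065.1 / (0.5446 × 3.1) = 630.85 N.
ΣF_x = 0: H_x = T cos 33° = 529.08 N.
ΣF_y = 0: H_y = (28.5×9.8 + 218) − T sin 33° = 497.3 − 343.59 = 153.71 N.
|H| = √(H_x² + H_y²) = √((529.08)² + (153.71)²) = 550.95 N.

|H| ≈ 551 N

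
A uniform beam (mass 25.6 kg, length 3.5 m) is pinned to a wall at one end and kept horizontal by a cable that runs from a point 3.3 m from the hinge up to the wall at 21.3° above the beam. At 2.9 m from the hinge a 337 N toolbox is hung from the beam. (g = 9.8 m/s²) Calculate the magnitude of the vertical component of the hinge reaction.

|H_y| ≈ 159 N

Take torques about the hinge: T sin 21.3° · 3.3 = 25.6×9.8×1.75 + 337×2.9 = 1416.3 N·m.
So T = 1416.3 / (0.3633 × 3.3) = 1181.5 N.
ΣF_y = 0: H_y = (25.6×9.8 + 337) − T sin 21.3° = 587.88 − 429.19 = 158.69 N.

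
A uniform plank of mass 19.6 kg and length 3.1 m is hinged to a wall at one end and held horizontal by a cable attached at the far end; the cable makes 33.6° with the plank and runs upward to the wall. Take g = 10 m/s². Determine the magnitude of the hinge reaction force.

Take torques about the hinge: T sin 33.6° · 3.1 = 19.6×10×1.55 = 303.8 N·m.
So T = 303.8 / (0.5534 × 3.1) = 177.09 N.
ΣF_x = 0: H_x = T cos 33.6° = 147.5 N.
ΣF_y = 0: H_y = (19.6×10) − T sin 33.6° = 196 − 98 = 98 N.
|H| = √(H_x² + H_y²) = √((147.5)² + (98)²) = 177.09 N.

|H| ≈ 177 N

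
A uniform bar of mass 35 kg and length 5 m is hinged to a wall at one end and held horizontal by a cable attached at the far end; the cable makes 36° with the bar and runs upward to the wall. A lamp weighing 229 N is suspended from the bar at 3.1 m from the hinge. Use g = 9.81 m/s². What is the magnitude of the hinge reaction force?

Take torques about the hinge: T sin 36° · 5 = 35×9.81×2.5 + 229×3.1 = 1568.3 N·m.
So T = 1568.3 / (0.5878 × 5) = 533.62 N.
ΣF_x = 0: H_x = T cos 36° = 431.71 N.
ΣF_y = 0: H_y = (35×9.81 + 229) − T sin 36° = 572.35 − 313.65 = 258.7 N.
|H| = √(H_x² + H_y²) = √((431.71)² + (258.7)²) = 503.29 N.

|H| ≈ 503 N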